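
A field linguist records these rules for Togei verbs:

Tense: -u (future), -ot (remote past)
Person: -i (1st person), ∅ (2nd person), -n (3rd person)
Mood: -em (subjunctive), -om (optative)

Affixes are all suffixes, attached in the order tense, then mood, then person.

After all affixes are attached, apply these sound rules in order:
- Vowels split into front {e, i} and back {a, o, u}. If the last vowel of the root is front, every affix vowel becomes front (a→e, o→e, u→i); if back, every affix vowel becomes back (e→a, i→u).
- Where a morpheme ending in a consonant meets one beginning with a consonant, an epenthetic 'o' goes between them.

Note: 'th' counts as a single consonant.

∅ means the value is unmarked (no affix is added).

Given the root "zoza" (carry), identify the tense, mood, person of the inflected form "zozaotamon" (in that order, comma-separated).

remote past, subjunctive, 3rd person

Segment: zoza-ot-em-n.
tense: -ot → remote past.
mood: -em → subjunctive.
person: -n → 3rd person.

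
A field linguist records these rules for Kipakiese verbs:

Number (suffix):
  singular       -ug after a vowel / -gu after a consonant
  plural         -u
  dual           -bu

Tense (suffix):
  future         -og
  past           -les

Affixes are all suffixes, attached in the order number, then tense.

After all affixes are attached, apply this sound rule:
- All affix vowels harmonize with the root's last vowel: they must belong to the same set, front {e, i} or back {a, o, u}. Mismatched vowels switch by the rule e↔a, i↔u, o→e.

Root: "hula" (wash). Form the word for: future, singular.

hulaugog

Attach number singular -ug (after vowel 'a') → hulaug.
Attach tense future -og → hulaugog.
Vowel harmony: no change.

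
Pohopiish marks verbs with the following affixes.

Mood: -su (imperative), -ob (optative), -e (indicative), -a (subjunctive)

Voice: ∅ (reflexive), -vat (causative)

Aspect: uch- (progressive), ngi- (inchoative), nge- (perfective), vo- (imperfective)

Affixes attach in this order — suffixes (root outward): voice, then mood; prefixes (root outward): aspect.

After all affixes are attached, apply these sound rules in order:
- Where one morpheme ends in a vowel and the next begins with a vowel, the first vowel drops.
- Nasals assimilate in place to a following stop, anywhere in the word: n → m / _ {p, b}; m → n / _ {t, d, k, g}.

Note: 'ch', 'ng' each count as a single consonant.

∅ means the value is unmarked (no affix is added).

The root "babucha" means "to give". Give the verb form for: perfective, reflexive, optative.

Attach aspect perfective nge- → ngebabucha.
voice = reflexive: zero marking, form stays ngebabucha.
Attach mood optative -ob → ngebabuchaob.
Apply vowel deletion: ngebabuchaob → ngebabuchob.
Nasal assimilation: no change.

ngebabuchob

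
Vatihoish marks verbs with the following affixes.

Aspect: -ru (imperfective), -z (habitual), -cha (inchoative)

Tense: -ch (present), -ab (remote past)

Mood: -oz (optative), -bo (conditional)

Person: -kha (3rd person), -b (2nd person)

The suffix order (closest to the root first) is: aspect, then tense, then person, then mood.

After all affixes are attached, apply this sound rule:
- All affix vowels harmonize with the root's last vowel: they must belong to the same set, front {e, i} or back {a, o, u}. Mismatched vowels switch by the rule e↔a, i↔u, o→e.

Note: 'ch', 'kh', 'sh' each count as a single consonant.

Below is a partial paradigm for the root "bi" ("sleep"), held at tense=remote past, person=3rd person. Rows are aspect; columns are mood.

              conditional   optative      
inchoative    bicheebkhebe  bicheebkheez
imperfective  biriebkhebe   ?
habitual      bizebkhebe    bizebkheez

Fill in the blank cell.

Attach aspect imperfective -ru → biru.
Attach tense remote past -ab → biruab.
Attach person 3rd person -kha → biruabkha.
Attach mood optative -oz → biruabkhaoz.
Apply vowel harmony: biruabkhaoz → biriebkheez.

biriebkheez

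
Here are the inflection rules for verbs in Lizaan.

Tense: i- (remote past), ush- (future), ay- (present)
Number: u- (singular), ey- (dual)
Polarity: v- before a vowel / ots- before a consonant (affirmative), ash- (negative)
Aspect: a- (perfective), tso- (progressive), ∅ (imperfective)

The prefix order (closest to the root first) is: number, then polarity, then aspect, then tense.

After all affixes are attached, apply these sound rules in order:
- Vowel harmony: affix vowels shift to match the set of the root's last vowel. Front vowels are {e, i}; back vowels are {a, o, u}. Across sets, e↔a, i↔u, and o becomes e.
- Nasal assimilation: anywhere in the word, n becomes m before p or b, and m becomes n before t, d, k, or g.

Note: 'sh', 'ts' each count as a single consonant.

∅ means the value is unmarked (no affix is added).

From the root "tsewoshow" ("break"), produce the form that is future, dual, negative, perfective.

ushaashaytsewoshow

Attach number dual ey- → eytsewoshow.
Attach polarity negative ash- → asheytsewoshow.
Attach aspect perfective a- → aasheytsewoshow.
Attach tense future ush- → ushaasheytsewoshow.
Apply vowel harmony: ushaasheytsewoshow → ushaashaytsewoshow.
Nasal assimilation: no change.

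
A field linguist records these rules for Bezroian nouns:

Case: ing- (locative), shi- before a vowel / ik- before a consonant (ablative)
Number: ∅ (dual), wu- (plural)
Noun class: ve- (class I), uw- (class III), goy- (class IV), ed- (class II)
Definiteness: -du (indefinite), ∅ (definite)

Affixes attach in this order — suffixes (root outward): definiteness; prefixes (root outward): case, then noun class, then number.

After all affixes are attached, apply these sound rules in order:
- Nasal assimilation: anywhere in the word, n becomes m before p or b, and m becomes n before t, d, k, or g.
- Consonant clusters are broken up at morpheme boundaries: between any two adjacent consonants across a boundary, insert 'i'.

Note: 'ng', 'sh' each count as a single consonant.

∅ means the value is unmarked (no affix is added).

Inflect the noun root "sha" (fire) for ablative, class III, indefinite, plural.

wuuwikishadu

Attach definiteness indefinite -du → shadu.
Attach case ablative ik- (before consonant 'sh') → ikshadu.
Attach noun class class III uw- → uwikshadu.
Attach number plural wu- → wuuwikshadu.
Nasal assimilation: no change.
Apply epenthesis: wuuwikshadu → wuuwikishadu.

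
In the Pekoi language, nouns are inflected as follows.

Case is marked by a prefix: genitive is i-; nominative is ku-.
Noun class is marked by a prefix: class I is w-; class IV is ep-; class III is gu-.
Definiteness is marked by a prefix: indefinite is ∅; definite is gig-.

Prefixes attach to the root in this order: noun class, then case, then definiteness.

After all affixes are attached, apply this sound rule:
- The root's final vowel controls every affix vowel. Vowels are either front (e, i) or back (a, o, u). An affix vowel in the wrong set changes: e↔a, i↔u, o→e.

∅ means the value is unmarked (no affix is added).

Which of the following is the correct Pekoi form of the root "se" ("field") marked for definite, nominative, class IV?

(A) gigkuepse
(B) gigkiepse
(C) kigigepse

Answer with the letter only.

B

Attach noun class class IV ep- → epse.
Attach case nominative ku- → kuepse.
Attach definiteness definite gig- → gigkuepse.
Apply vowel harmony: gigkuepse → gigkiepse.
So the correct form is gigkiepse, option (B).
(A) gigkuepse is wrong: it fails to apply the sound rule(s).
(C) kigigepse is wrong: it has the affixes in the wrong order.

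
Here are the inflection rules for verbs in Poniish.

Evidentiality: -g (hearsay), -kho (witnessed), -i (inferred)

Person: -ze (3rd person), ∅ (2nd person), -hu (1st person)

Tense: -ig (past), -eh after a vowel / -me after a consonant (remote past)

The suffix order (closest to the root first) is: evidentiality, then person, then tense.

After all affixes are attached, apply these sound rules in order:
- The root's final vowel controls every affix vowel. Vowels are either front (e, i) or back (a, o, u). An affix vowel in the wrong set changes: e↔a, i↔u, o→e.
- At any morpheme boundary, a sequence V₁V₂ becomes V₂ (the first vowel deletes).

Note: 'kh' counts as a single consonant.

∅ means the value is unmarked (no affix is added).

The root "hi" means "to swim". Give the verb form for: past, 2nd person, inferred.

hig

Attach evidentiality inferred -i → hii.
person = 2nd person: zero marking, form stays hii.
Attach tense past -ig → hiiig.
Vowel harmony: no change.
Apply vowel deletion: hiiig → hig.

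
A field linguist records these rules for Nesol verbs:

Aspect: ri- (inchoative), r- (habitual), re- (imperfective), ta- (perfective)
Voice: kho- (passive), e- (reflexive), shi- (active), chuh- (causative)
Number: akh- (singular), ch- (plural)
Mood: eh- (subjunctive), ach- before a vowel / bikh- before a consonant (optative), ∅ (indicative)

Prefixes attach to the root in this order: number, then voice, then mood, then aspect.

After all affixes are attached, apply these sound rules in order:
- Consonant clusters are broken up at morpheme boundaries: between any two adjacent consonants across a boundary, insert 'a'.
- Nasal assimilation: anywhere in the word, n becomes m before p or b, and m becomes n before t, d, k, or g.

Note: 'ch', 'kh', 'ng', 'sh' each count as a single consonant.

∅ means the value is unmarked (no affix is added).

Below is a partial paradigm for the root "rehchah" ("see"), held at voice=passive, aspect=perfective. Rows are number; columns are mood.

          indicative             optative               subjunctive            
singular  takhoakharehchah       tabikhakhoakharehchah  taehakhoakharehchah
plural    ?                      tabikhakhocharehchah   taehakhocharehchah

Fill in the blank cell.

takhocharehchah

Attach number plural ch- → chrehchah.
Attach voice passive kho- → khochrehchah.
mood = indicative: zero marking, form stays khochrehchah.
Attach aspect perfective ta- → takhochrehchah.
Apply epenthesis: takhochrehchah → takhocharehchah.
Nasal assimilation: no change.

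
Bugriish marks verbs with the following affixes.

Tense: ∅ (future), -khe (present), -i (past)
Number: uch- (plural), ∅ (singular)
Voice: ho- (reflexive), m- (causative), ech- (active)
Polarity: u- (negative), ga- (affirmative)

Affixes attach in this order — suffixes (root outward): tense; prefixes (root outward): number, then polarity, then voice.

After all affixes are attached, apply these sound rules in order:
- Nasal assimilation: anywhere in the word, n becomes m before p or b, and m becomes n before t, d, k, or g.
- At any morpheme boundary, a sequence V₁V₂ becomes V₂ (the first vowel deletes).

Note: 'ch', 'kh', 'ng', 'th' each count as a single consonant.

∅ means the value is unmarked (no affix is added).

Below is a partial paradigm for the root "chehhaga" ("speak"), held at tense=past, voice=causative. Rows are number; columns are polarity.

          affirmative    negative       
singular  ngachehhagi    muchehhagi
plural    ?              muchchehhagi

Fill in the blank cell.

nguchchehhagi

Attach tense past -i → chehhagai.
Attach number plural uch- → uchchehhagai.
Attach polarity affirmative ga- → gauchchehhagai.
Attach voice causative m- → mgauchchehhagai.
Apply nasal assimilation: mgauchchehhagai → ngauchchehhagai.
Apply vowel deletion: ngauchchehhagai → nguchchehhagi.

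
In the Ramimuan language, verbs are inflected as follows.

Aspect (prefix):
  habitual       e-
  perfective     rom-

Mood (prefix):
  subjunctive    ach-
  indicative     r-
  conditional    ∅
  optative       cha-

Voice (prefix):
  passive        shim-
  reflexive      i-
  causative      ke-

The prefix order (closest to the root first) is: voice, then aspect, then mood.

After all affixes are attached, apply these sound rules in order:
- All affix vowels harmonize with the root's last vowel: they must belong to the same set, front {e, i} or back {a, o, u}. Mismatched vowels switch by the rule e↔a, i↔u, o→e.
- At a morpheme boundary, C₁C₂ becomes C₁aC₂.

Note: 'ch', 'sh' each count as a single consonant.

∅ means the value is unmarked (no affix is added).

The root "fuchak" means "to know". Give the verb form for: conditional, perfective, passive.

Attach voice passive shim- → shimfuchak.
Attach aspect perfective rom- → romshimfuchak.
mood = conditional: zero marking, form stays romshimfuchak.
Apply vowel harmony: romshimfuchak → romshumfuchak.
Apply epenthesis: romshumfuchak → romashumafuchak.

romashumafuchak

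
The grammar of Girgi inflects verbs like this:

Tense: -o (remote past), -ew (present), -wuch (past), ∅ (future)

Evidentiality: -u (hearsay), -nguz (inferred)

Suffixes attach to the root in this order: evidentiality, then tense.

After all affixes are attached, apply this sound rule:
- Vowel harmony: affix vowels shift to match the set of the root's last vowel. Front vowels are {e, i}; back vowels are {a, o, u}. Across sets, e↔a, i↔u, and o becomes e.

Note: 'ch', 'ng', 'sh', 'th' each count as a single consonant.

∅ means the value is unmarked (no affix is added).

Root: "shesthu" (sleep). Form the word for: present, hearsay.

Attach evidentiality hearsay -u → shesthuu.
Attach tense present -ew → shesthuuew.
Apply vowel harmony: shesthuuew → shesthuuaw.

shesthuuaw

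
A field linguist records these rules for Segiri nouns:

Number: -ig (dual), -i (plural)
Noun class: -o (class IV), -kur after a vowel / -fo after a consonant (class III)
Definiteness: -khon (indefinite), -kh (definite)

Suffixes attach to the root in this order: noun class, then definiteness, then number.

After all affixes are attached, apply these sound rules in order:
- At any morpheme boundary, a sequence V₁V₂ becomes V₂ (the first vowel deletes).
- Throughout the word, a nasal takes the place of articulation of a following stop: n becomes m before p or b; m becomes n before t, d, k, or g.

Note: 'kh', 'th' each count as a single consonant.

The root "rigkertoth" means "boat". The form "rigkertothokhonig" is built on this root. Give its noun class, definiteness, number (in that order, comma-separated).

class IV, indefinite, dual

Segment: rigkertoth-o-khon-ig.
noun class: -o → class IV.
definiteness: -khon → indefinite.
number: -ig → dual.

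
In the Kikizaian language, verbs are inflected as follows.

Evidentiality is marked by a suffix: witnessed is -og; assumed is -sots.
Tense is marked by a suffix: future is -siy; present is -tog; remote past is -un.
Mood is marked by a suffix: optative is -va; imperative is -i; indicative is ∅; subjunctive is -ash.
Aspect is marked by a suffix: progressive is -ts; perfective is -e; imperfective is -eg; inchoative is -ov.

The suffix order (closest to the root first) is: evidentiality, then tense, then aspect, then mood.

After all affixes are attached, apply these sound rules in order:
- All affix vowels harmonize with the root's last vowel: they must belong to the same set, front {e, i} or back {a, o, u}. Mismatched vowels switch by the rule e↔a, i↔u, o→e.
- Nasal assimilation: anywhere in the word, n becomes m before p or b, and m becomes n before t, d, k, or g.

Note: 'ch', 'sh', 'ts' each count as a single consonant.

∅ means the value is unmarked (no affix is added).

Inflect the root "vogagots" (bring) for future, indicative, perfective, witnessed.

Attach evidentiality witnessed -og → vogagotsog.
Attach tense future -siy → vogagotsogsiy.
Attach aspect perfective -e → vogagotsogsiye.
mood = indicative: zero marking, form stays vogagotsogsiye.
Apply vowel harmony: vogagotsogsiye → vogagotsogsuya.
Nasal assimilation: no change.

vogagotsogsuya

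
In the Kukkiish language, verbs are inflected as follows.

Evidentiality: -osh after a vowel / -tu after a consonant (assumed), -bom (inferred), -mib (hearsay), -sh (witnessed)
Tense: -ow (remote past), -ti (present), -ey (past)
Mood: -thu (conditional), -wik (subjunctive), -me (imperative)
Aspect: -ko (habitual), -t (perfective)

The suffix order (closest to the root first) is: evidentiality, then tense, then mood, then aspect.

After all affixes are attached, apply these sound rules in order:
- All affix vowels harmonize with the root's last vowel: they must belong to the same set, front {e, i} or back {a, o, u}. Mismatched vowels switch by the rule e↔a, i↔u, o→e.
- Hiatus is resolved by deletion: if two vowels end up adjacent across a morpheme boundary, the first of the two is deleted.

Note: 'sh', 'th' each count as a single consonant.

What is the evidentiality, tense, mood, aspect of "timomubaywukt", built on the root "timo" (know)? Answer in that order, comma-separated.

hearsay, past, subjunctive, perfective

Segment: timo-mib-ey-wik-t.
evidentiality: -mib → hearsay.
tense: -ey → past.
mood: -wik → subjunctive.
aspect: -t → perfective.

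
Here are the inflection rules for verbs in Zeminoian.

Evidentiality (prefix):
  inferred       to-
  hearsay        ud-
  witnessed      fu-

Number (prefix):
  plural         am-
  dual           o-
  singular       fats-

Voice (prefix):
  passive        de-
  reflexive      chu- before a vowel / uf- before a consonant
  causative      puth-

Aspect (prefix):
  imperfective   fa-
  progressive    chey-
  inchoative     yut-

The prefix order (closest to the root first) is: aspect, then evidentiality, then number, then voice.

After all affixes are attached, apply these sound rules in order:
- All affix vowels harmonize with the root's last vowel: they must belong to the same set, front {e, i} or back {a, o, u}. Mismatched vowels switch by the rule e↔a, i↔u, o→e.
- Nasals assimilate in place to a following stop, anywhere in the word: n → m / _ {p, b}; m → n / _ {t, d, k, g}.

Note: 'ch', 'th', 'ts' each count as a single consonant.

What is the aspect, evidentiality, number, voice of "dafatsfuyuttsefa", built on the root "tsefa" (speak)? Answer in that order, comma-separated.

Segment: de-fats-fu-yut-tsefa.
aspect: yut- → inchoative.
evidentiality: fu- → witnessed.
number: fats- → singular.
voice: de- → passive.

inchoative, witnessed, singular, passive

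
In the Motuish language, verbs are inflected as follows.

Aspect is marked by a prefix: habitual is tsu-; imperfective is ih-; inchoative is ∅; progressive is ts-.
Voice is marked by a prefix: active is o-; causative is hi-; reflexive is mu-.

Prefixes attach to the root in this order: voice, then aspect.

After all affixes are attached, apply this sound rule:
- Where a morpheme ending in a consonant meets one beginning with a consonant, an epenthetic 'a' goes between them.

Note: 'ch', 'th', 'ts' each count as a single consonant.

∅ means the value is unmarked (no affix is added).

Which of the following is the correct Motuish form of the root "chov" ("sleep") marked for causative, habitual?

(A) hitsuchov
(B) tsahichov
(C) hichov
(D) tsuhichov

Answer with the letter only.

D

Attach voice causative hi- → hichov.
Attach aspect habitual tsu- → tsuhichov.
Epenthesis: no change.
So the correct form is tsuhichov, option (D).
(C) hichov is wrong: it uses inchoative instead of habitual for aspect.
(B) tsahichov is wrong: it uses progressive instead of habitual for aspect.
(A) hitsuchov is wrong: it has the affixes in the wrong order.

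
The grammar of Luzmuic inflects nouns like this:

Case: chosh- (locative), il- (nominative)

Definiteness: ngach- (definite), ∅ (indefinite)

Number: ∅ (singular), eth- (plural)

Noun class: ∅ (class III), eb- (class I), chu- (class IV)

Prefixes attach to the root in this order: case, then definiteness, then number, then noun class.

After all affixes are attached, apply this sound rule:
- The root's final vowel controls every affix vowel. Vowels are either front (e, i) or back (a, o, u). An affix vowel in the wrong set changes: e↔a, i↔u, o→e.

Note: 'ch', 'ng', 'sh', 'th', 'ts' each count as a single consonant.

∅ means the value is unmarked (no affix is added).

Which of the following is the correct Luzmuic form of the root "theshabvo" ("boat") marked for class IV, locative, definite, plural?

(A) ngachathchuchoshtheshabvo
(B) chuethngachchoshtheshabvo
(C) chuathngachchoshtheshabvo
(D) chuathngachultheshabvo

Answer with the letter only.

Attach case locative chosh- → choshtheshabvo.
Attach definiteness definite ngach- → ngachchoshtheshabvo.
Attach number plural eth- → ethngachchoshtheshabvo.
Attach noun class class IV chu- → chuethngachchoshtheshabvo.
Apply vowel harmony: chuethngachchoshtheshabvo → chuathngachchoshtheshabvo.
So the correct form is chuathngachchoshtheshabvo, option (C).
(D) chuathngachultheshabvo is wrong: it uses nominative instead of locative for case.
(A) ngachathchuchoshtheshabvo is wrong: it has the affixes in the wrong order.
(B) chuethngachchoshtheshabvo is wrong: it fails to apply the sound rule(s).

C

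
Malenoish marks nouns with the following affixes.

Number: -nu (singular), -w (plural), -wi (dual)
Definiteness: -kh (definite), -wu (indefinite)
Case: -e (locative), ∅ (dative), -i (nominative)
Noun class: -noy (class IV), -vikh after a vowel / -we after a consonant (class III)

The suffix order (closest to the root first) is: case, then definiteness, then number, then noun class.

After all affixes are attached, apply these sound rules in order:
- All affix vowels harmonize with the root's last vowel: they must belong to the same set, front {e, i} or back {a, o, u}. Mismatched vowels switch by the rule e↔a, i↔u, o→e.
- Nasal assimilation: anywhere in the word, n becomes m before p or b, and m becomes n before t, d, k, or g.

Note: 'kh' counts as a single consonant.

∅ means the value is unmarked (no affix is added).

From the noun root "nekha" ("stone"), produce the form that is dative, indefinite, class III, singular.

case = dative: zero marking, form stays nekha.
Attach definiteness indefinite -wu → nekhawu.
Attach number singular -nu → nekhawunu.
Attach noun class class III -vikh (after vowel 'u') → nekhawunuvikh.
Apply vowel harmony: nekhawunuvikh → nekhawunuvukh.
Nasal assimilation: no change.

nekhawunuvukh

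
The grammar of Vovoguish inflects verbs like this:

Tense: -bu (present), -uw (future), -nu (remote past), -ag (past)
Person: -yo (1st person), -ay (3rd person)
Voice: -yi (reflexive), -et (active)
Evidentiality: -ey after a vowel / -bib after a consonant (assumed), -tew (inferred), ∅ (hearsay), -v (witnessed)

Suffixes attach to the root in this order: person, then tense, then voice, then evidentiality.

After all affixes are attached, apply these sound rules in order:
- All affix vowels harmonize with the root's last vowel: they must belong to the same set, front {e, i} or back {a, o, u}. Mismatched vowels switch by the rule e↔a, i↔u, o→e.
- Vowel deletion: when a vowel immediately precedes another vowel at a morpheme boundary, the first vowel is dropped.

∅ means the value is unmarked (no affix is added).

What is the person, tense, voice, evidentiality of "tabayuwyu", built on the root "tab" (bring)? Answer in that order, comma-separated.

3rd person, future, reflexive, hearsay

Segment: tab-ay-uw-yi.
person: -ay → 3rd person.
tense: -uw → future.
voice: -yi → reflexive.
evidentiality: ∅ → hearsay.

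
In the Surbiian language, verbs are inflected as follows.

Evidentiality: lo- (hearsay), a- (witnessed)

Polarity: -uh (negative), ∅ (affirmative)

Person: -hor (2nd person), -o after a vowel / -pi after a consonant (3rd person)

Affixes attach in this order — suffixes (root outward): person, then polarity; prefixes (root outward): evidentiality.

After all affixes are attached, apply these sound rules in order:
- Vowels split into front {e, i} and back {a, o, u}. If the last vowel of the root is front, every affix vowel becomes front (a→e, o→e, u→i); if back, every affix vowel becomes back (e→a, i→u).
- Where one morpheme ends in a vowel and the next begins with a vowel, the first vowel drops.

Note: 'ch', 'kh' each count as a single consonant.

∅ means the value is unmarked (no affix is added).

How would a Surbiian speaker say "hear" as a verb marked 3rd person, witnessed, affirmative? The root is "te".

ete

Attach person 3rd person -o (after vowel 'e') → teo.
Attach evidentiality witnessed a- → ateo.
polarity = affirmative: zero marking, form stays ateo.
Apply vowel harmony: ateo → etee.
Apply vowel deletion: etee → ete.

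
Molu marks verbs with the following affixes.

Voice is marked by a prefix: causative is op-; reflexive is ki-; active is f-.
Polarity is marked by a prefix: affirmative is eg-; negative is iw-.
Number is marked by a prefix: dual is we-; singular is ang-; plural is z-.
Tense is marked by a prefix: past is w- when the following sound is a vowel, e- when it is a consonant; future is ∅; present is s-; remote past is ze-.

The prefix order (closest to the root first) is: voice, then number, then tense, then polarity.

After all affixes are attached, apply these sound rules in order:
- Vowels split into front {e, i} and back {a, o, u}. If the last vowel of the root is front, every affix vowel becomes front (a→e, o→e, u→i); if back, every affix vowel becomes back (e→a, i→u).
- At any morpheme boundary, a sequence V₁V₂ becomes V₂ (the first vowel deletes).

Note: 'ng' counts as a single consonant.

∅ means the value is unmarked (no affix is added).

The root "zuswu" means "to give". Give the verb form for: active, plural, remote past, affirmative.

agzazfzuswu

Attach voice active f- → fzuswu.
Attach number plural z- → zfzuswu.
Attach tense remote past ze- → zezfzuswu.
Attach polarity affirmative eg- → egzezfzuswu.
Apply vowel harmony: egzezfzuswu → agzazfzuswu.
Vowel deletion: no change.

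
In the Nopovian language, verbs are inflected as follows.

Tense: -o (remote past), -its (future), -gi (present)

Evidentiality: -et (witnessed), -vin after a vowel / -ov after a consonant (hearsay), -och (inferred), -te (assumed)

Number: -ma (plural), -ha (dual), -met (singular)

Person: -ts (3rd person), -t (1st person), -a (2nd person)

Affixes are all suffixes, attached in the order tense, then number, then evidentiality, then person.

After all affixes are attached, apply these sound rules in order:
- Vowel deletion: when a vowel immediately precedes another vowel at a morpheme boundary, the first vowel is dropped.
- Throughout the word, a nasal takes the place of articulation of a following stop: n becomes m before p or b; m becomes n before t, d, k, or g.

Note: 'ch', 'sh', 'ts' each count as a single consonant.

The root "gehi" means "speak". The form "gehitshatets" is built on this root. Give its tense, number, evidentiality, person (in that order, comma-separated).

Segment: gehi-its-ha-te-ts.
tense: -its → future.
number: -ha → dual.
evidentiality: -te → assumed.
person: -ts → 3rd person.

future, dual, assumed, 3rd person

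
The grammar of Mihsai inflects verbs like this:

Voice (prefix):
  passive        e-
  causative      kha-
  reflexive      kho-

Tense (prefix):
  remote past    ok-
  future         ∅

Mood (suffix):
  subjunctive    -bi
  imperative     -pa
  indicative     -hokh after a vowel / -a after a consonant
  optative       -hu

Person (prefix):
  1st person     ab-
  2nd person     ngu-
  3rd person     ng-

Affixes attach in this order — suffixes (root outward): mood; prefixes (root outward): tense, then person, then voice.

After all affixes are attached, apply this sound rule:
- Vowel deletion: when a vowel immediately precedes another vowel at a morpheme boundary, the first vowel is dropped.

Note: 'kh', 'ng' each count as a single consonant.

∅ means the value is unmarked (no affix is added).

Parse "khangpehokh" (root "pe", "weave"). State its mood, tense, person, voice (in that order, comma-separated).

Segment: kha-ng-pe-hokh.
mood: -hokh/a → indicative.
tense: ∅ → future.
person: ng- → 3rd person.
voice: kha- → causative.

indicative, future, 3rd person, causative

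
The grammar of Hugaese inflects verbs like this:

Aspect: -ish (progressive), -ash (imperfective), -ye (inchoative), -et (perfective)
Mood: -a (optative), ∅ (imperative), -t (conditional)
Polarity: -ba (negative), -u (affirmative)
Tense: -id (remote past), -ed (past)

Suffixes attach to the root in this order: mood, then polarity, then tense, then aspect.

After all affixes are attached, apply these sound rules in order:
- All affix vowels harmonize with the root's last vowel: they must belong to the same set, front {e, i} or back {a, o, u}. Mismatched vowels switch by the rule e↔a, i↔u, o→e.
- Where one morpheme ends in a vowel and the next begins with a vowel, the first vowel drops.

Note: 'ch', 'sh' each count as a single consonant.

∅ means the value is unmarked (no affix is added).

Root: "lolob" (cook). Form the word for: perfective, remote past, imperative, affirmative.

mood = imperative: zero marking, form stays lolob.
Attach polarity affirmative -u → lolobu.
Attach tense remote past -id → lolobuid.
Attach aspect perfective -et → lolobuidet.
Apply vowel harmony: lolobuidet → lolobuudat.
Apply vowel deletion: lolobuudat → lolobudat.

lolobudat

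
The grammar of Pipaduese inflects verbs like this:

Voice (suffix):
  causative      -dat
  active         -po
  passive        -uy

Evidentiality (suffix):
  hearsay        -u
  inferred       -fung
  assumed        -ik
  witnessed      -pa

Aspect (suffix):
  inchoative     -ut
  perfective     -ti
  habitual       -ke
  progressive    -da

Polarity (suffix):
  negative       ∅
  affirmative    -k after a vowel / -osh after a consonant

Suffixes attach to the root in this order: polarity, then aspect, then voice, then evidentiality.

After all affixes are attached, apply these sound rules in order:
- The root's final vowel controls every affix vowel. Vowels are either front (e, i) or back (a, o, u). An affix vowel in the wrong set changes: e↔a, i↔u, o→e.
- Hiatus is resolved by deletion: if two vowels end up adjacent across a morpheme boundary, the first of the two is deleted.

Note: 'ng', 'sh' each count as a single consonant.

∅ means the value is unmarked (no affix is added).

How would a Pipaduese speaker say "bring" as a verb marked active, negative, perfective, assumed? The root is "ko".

kotupuk

polarity = negative: zero marking, form stays ko.
Attach aspect perfective -ti → koti.
Attach voice active -po → kotipo.
Attach evidentiality assumed -ik → kotipoik.
Apply vowel harmony: kotipoik → kotupouk.
Apply vowel deletion: kotupouk → kotupuk.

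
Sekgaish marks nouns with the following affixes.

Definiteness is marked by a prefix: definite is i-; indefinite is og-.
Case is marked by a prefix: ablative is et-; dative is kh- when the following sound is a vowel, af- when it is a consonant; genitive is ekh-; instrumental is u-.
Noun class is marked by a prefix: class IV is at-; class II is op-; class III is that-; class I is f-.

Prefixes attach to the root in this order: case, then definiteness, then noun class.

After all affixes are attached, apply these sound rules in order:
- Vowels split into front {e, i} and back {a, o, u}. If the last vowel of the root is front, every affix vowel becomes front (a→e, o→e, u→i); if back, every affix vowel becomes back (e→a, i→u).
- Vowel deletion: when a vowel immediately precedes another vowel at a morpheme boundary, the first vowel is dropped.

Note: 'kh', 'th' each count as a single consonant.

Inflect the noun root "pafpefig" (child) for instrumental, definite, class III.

Attach case instrumental u- → upafpefig.
Attach definiteness definite i- → iupafpefig.
Attach noun class class III that- → thatiupafpefig.
Apply vowel harmony: thatiupafpefig → thetiipafpefig.
Apply vowel deletion: thetiipafpefig → thetipafpefig.

thetipafpefig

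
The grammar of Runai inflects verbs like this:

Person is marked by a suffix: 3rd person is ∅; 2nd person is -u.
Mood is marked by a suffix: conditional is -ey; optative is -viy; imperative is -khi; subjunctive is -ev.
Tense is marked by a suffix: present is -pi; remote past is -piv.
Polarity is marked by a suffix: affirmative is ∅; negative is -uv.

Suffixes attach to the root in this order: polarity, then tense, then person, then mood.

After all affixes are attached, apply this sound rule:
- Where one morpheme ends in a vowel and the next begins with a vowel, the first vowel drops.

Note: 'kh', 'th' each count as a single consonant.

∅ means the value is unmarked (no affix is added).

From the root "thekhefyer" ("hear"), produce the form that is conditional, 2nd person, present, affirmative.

polarity = affirmative: zero marking, form stays thekhefyer.
Attach tense present -pi → thekhefyerpi.
Attach person 2nd person -u → thekhefyerpiu.
Attach mood conditional -ey → thekhefyerpiuey.
Apply vowel deletion: thekhefyerpiuey → thekhefyerpey.

thekhefyerpey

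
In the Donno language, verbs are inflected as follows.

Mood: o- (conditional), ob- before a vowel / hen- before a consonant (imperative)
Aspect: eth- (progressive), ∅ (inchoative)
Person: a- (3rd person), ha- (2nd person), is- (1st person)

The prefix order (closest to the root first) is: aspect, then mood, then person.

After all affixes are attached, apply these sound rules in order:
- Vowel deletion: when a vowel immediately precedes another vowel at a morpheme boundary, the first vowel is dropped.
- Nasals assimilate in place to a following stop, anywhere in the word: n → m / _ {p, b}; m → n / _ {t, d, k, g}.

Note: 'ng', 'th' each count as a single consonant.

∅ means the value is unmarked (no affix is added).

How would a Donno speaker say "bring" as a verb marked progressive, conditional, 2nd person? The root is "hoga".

Attach aspect progressive eth- → ethhoga.
Attach mood conditional o- → oethhoga.
Attach person 2nd person ha- → haoethhoga.
Apply vowel deletion: haoethhoga → hethhoga.
Nasal assimilation: no change.

hethhoga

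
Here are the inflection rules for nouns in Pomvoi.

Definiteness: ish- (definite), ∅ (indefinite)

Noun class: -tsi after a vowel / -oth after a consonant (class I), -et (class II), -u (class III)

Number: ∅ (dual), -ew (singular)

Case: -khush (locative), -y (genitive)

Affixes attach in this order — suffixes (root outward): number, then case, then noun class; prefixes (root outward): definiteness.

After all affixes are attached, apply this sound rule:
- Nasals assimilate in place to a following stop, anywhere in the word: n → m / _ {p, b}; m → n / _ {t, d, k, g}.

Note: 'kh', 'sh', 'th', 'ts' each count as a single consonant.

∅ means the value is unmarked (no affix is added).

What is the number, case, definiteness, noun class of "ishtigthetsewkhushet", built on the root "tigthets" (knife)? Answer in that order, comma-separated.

Segment: ish-tigthets-ew-khush-et.
number: -ew → singular.
case: -khush → locative.
definiteness: ish- → definite.
noun class: -et → class II.

singular, locative, definite, class II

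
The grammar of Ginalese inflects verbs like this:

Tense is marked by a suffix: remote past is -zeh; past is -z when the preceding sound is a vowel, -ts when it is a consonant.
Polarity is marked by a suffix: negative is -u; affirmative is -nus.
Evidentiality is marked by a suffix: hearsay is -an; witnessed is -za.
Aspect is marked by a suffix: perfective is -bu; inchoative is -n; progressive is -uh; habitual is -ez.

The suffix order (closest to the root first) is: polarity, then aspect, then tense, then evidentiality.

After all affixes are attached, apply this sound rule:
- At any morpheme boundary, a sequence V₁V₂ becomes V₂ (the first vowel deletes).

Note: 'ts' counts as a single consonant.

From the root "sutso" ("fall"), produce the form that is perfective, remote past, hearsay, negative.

Attach polarity negative -u → sutsou.
Attach aspect perfective -bu → sutsoubu.
Attach tense remote past -zeh → sutsoubuzeh.
Attach evidentiality hearsay -an → sutsoubuzehan.
Apply vowel deletion: sutsoubuzehan → sutsubuzehan.

sutsubuzehan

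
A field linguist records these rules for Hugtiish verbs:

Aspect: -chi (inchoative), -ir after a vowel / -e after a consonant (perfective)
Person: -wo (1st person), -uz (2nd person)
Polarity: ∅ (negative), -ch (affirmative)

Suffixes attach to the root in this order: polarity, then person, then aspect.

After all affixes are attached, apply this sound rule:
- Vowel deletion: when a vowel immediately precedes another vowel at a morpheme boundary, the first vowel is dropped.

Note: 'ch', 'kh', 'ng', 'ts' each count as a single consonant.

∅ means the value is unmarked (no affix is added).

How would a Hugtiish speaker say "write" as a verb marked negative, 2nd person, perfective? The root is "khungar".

khungaruze

polarity = negative: zero marking, form stays khungar.
Attach person 2nd person -uz → khungaruz.
Attach aspect perfective -e (after consonant 'z') → khungaruze.
Vowel deletion: no change.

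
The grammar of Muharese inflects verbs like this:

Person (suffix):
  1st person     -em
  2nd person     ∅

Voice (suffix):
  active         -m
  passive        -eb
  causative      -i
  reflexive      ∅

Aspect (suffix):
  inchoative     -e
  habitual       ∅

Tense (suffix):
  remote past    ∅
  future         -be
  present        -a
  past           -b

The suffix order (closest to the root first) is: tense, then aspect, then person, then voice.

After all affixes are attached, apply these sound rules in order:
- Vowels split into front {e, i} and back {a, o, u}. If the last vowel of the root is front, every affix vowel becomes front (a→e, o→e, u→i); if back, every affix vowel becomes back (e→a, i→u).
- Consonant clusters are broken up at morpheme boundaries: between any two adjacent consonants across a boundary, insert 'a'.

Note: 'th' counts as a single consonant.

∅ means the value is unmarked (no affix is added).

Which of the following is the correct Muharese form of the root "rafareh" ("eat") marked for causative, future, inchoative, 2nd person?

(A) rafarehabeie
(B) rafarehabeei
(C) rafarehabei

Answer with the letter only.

Attach tense future -be → rafarehbe.
Attach aspect inchoative -e → rafarehbee.
person = 2nd person: zero marking, form stays rafarehbee.
Attach voice causative -i → rafarehbeei.
Vowel harmony: no change.
Apply epenthesis: rafarehbeei → rafarehabeei.
So the correct form is rafarehabeei, option (B).
(C) rafarehabei is wrong: it uses past instead of future for tense.
(A) rafarehabeie is wrong: it has the affixes in the wrong order.

B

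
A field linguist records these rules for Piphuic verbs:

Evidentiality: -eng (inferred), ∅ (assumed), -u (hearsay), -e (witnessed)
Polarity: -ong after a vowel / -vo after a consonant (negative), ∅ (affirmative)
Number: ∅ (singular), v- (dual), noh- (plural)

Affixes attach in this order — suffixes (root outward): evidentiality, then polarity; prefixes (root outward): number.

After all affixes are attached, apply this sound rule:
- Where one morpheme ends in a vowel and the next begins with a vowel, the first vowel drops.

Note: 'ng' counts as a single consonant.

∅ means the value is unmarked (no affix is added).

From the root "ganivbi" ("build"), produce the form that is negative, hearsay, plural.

nohganivbong

Attach number plural noh- → nohganivbi.
Attach evidentiality hearsay -u → nohganivbiu.
Attach polarity negative -ong (after vowel 'u') → nohganivbiuong.
Apply vowel deletion: nohganivbiuong → nohganivbong.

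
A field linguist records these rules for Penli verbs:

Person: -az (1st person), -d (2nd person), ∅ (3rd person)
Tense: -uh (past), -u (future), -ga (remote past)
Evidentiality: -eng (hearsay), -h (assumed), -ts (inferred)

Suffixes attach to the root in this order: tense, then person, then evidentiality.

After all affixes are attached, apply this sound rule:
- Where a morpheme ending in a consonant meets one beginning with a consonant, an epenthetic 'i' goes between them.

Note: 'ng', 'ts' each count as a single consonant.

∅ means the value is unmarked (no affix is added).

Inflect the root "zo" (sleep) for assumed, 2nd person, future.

Attach tense future -u → zou.
Attach person 2nd person -d → zoud.
Attach evidentiality assumed -h → zoudh.
Apply epenthesis: zoudh → zoudih.

zoudih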